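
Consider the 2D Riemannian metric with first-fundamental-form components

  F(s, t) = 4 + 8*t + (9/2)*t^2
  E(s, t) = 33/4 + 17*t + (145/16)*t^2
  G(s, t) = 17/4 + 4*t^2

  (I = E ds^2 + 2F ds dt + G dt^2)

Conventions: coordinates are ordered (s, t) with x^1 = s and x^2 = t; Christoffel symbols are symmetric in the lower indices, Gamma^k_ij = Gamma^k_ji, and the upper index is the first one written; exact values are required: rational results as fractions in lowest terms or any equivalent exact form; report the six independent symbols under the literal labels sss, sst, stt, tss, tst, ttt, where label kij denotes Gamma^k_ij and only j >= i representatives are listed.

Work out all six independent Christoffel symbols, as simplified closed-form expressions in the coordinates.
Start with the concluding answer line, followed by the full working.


Answer: Gamma_sss = (2610*t^3 + 7088*t^2 + 6672*t + 2176)/(1024*t^4 - 256*t^3 - 1823*t^2 + 528*t + 1220), Gamma_sst = (2320*t^3 + 2176*t^2 + 2465*t + 2312)/(1024*t^4 - 256*t^3 - 1823*t^2 + 528*t + 1220), Gamma_stt = (1152*t^3 + 1424*t + 2176)/(1024*t^4 - 256*t^3 - 1823*t^2 + 528*t + 1220), Gamma_tss = (-21025*t^3 - 59160*t^2 - 56132*t - 17952)/(4096*t^4 - 1024*t^3 - 7292*t^2 + 2112*t + 4880), Gamma_tst = (-2610*t^3 - 7088*t^2 - 6672*t - 2176)/(1024*t^4 - 256*t^3 - 1823*t^2 + 528*t + 1220), Gamma_ttt = (-272*t^3 - 2560*t^2 - 4288*t - 2048)/(1024*t^4 - 256*t^3 - 1823*t^2 + 528*t + 1220)

E = 33/4 + 17*t + (145/16)*t^2; F = 4 + 8*t + (9/2)*t^2; G = 17/4 + 4*t^2
Gamma^k_ij = (1/2) g^{kl} (d_i g_jl + d_j g_il - d_l g_ij), with g^inv = (1/(EG-F^2)) [[G, -F], [-F, E]]
first partials: E_s = 0, E_t = 17 + (145/8)*t, F_s = 0, F_t = 8 + 9*t, G_s = 0, G_t = 8*t
D = EG - F^2 = 305/16 + (33/4)*t - (1823/64)*t^2 - 4*t^3 + 16*t^4
expanded: Gamma^s_ss = (G E_s - 2F F_s + F E_t)/(2D), Gamma^s_st = (G E_t - F G_s)/(2D), Gamma^s_tt = (2G F_t - G G_s - F G_t)/(2D), Gamma^t_ss = (2E F_s - E E_t - F E_s)/(2D), Gamma^t_st = (E G_s - F E_t)/(2D), Gamma^t_tt = (E G_t - 2F F_t + F G_s)/(2D); substitute and cancel common factors


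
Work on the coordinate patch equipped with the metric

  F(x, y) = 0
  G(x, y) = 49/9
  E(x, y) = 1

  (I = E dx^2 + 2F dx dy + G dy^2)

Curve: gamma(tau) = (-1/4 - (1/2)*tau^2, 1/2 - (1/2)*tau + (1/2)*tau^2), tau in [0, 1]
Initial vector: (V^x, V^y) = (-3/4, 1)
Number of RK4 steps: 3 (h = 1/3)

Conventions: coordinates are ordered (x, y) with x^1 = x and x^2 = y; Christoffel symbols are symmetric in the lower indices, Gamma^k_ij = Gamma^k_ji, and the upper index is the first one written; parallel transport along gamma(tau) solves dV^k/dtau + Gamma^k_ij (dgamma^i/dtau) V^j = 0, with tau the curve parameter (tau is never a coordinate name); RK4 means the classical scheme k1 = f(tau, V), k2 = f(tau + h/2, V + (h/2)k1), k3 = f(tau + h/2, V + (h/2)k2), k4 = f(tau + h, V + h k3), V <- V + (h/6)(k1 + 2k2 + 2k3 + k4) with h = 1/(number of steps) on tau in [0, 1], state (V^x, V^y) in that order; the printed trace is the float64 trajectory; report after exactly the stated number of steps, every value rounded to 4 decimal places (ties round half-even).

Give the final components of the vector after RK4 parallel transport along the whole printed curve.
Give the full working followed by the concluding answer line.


gamma'(tau) = (-tau, -1/2 + tau); f(tau, V)^k = -Gamma^k_ij(gamma(tau)) gamma'^i(tau) V^j; h = 1/3; intermediate values shown to 6 dp
curve data and Christoffel symbols at the stage parameters:
  tau = 0.000000: gamma = (-0.250000, 0.500000), gamma' = (0.000000, -0.500000); Gamma_xxx = 0.000000, Gamma_xxy = 0.000000, Gamma_xyy = 0.000000, Gamma_yxx = 0.000000, Gamma_yxy = 0.000000, Gamma_yyy = 0.000000
  tau = 0.166667: gamma = (-0.263889, 0.430556), gamma' = (-0.166667, -0.333333); Gamma_xxx = 0.000000, Gamma_xxy = 0.000000, Gamma_xyy = 0.000000, Gamma_yxx = 0.000000, Gamma_yxy = 0.000000, Gamma_yyy = 0.000000
  tau = 0.333333: gamma = (-0.305556, 0.388889), gamma' = (-0.333333, -0.166667); Gamma_xxx = 0.000000, Gamma_xxy = 0.000000, Gamma_xyy = 0.000000, Gamma_yxx = 0.000000, Gamma_yxy = 0.000000, Gamma_yyy = 0.000000
  tau = 0.500000: gamma = (-0.375000, 0.375000), gamma' = (-0.500000, 0.000000); Gamma_xxx = 0.000000, Gamma_xxy = 0.000000, Gamma_xyy = 0.000000, Gamma_yxx = 0.000000, Gamma_yxy = 0.000000, Gamma_yyy = 0.000000
  tau = 0.666667: gamma = (-0.472222, 0.388889), gamma' = (-0.666667, 0.166667); Gamma_xxx = 0.000000, Gamma_xxy = 0.000000, Gamma_xyy = 0.000000, Gamma_yxx = 0.000000, Gamma_yxy = 0.000000, Gamma_yyy = 0.000000
  tau = 0.833333: gamma = (-0.597222, 0.430556), gamma' = (-0.833333, 0.333333); Gamma_xxx = 0.000000, Gamma_xxy = 0.000000, Gamma_xyy = 0.000000, Gamma_yxx = 0.000000, Gamma_yxy = 0.000000, Gamma_yyy = 0.000000
  tau = 1.000000: gamma = (-0.750000, 0.500000), gamma' = (-1.000000, 0.500000); Gamma_xxx = 0.000000, Gamma_xxy = 0.000000, Gamma_xyy = 0.000000, Gamma_yxx = 0.000000, Gamma_yxy = 0.000000, Gamma_yyy = 0.000000
step 0: V^x = -0.7500, V^y = 1.0000
step 1: k1 = (0.000000, 0.000000), k2 = (0.000000, 0.000000), k3 = (0.000000, 0.000000), k4 = (0.000000, 0.000000); V <- V + (h/6)(k1 + 2k2 + 2k3 + k4): V^x = -0.7500, V^y = 1.0000
step 2: k1 = (0.000000, 0.000000), k2 = (0.000000, 0.000000), k3 = (0.000000, 0.000000), k4 = (0.000000, 0.000000); V <- V + (h/6)(k1 + 2k2 + 2k3 + k4): V^x = -0.7500, V^y = 1.0000
step 3: k1 = (0.000000, 0.000000), k2 = (0.000000, 0.000000), k3 = (0.000000, 0.000000), k4 = (0.000000, 0.000000); V <- V + (h/6)(k1 + 2k2 + 2k3 + k4): V^x = -0.7500, V^y = 1.0000

Answer: V^x = -0.7500, V^y = 1.0000


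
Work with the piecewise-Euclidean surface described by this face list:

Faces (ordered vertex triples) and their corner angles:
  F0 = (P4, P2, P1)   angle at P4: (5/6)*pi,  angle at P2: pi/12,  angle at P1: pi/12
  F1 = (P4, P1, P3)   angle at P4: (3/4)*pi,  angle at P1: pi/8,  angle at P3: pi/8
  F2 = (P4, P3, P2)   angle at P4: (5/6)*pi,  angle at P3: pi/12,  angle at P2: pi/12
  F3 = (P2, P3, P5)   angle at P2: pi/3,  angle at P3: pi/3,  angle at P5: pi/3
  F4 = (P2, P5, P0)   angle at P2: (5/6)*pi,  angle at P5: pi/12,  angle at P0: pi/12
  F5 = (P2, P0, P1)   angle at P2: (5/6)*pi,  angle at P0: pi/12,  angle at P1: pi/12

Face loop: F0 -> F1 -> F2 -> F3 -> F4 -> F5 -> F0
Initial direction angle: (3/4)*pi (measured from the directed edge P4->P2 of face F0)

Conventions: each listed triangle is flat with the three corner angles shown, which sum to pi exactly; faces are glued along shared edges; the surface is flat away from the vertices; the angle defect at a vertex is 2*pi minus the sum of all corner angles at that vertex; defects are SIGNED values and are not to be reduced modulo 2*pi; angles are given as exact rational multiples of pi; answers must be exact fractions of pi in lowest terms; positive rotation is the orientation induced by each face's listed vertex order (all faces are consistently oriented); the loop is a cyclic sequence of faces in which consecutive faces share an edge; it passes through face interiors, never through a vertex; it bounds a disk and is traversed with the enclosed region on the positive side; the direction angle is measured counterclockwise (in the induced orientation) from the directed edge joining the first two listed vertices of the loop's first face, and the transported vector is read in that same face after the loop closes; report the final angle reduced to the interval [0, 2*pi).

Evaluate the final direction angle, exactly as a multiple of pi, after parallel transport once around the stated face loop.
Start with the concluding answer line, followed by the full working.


Answer: final direction angle = pi/6

enclosed vertex P2: corner angles sum to (13/6)*pi, defect = 2*pi - (13/6)*pi = -pi/6
enclosed vertex P4: corner angles sum to (29/12)*pi, defect = 2*pi - (29/12)*pi = (-5/12)*pi
holonomy = initial angle + sum of enclosed defects (mod 2*pi), positive in the induced orientation
final angle = (3/4)*pi - (7/12)*pi = pi/6 (mod 2*pi)


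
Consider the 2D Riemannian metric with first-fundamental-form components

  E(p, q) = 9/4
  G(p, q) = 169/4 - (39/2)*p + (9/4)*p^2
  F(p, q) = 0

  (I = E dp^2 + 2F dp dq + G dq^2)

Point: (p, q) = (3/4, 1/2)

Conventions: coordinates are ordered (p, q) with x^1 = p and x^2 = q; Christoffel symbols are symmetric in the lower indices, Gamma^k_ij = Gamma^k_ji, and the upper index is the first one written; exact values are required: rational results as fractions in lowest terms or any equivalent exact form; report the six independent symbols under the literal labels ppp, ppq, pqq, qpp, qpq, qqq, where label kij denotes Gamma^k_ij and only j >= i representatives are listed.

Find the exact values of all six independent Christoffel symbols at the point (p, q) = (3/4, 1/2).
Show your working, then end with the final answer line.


E = 9/4, F = 0, G = 1849/64 at the point
E_p = 0, E_q = 0, F_p = 0, F_q = 0, G_p = -129/8, G_q = 0
EG - F^2 = 16641/256;  g^inv = (256/16641) * [[1849/64, 0], [0, 9/4]]
first-kind symbols [ij,l] = (1/2)(d_i g_jl + d_j g_il - d_l g_ij): [pp,p] = E_p/2 = 0, [pp,q] = F_p - E_q/2 = 0, [pq,p] = E_q/2 = 0, [pq,q] = G_p/2 = -129/16, [qq,p] = F_q - G_p/2 = 129/16, [qq,q] = G_q/2 = 0
Gamma^p_ij = (G*[ij,p] - F*[ij,q])/(EG - F^2), Gamma^q_ij = (E*[ij,q] - F*[ij,p])/(EG - F^2)

Answer: Gamma_ppp = 0, Gamma_ppq = 0, Gamma_pqq = 43/12, Gamma_qpp = 0, Gamma_qpq = -12/43, Gamma_qqq = 0


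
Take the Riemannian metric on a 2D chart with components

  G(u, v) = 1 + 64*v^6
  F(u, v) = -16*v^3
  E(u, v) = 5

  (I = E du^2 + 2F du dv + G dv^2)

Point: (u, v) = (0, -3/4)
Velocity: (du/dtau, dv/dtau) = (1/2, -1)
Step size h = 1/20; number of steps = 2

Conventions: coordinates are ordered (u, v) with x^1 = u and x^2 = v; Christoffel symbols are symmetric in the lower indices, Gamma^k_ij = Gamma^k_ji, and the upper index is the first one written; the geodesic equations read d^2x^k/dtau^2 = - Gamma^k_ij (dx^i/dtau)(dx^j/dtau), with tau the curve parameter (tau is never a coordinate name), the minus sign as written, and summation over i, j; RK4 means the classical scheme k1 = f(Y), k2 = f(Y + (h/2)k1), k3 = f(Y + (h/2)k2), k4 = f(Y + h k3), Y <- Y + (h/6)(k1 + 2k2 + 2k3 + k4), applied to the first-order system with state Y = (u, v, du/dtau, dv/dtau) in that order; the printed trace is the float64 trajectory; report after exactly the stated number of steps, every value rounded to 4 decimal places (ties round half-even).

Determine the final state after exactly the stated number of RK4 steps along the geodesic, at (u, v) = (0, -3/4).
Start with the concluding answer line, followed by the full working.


Answer: u = 0.0564, v = -0.8380, du/dtau = 0.6128, dv/dtau = -0.7768

f(Y) = (du/dtau, dv/dtau, -Gamma^u_ij Y'^i Y'^j, -Gamma^v_ij Y'^i Y'^j) with the Gammas evaluated at the stage position; h = 0.050000; intermediate values shown to 6 dp
step 0: u = 0.0000, v = -0.7500, du/dtau = 0.5000, dv/dtau = -1.0000
step 1:
  k1: at (u, v) = (0.000000, -0.750000), (du/dtau, dv/dtau) = (0.500000, -1.000000); Gamma_uuu = 0.000000, Gamma_uuv = 0.000000, Gamma_uvv = -1.647283, Gamma_vuu = 0.000000, Gamma_vuv = 0.000000, Gamma_vvv = -2.779790; k1 = (0.500000, -1.000000, 1.647283, 2.779790)
  k2: at (u, v) = (0.012500, -0.775000), (du/dtau, dv/dtau) = (0.541182, -0.930505); Gamma_uuu = 0.000000, Gamma_uuv = 0.000000, Gamma_uvv = -1.528045, Gamma_vuu = 0.000000, Gamma_vuv = 0.000000, Gamma_vvv = -2.845124; k2 = (0.541182, -0.930505, 1.323043, 2.463422)
  k3: at (u, v) = (0.013530, -0.773263), (du/dtau, dv/dtau) = (0.533076, -0.938414); Gamma_uuu = 0.000000, Gamma_uuv = 0.000000, Gamma_uvv = -1.536305, Gamma_vuu = 0.000000, Gamma_vuv = 0.000000, Gamma_vvv = -2.841309; k3 = (0.533076, -0.938414, 1.352903, 2.502118)
  k4: at (u, v) = (0.026654, -0.796921), (du/dtau, dv/dtau) = (0.567645, -0.874894); Gamma_uuu = 0.000000, Gamma_uuv = 0.000000, Gamma_uvv = -1.424920, Gamma_vuu = 0.000000, Gamma_vuv = 0.000000, Gamma_vvv = -2.884667; k4 = (0.567645, -0.874894, 1.090690, 2.208039)
  Y <- Y + (h/6)(k1 + 2k2 + 2k3 + k4): u = 0.0268, v = -0.7968, du/dtau = 0.5674, dv/dtau = -0.8757
step 2:
  k1: at (u, v) = (0.026801, -0.796773), (du/dtau, dv/dtau) = (0.567416, -0.875676); Gamma_uuu = 0.000000, Gamma_uuv = 0.000000, Gamma_uvv = -1.425607, Gamma_vuu = 0.000000, Gamma_vuv = 0.000000, Gamma_vvv = -2.884452; k1 = (0.567416, -0.875676, 1.093167, 2.211821)
  k2: at (u, v) = (0.040987, -0.818665), (du/dtau, dv/dtau) = (0.594745, -0.820380); Gamma_uuu = 0.000000, Gamma_uuv = 0.000000, Gamma_uvv = -1.325670, Gamma_vuu = 0.000000, Gamma_vuv = 0.000000, Gamma_vvv = -2.909469; k2 = (0.594745, -0.820380, 0.892208, 1.958141)
  k3: at (u, v) = (0.041670, -0.817282), (du/dtau, dv/dtau) = (0.589721, -0.826722); Gamma_uuu = 0.000000, Gamma_uuv = 0.000000, Gamma_uvv = -1.331865, Gamma_vuu = 0.000000, Gamma_vuv = 0.000000, Gamma_vvv = -2.908283; k3 = (0.589721, -0.826722, 0.910290, 1.987723)
  k4: at (u, v) = (0.056287, -0.838109), (du/dtau, dv/dtau) = (0.612930, -0.776290); Gamma_uuu = 0.000000, Gamma_uuv = 0.000000, Gamma_uvv = -1.240439, Gamma_vuu = 0.000000, Gamma_vuv = 0.000000, Gamma_vvv = -2.921035; k4 = (0.612930, -0.776290, 0.747520, 1.760290)
  Y <- Y + (h/6)(k1 + 2k2 + 2k3 + k4): u = 0.0564, v = -0.8380, du/dtau = 0.6128, dv/dtau = -0.7768


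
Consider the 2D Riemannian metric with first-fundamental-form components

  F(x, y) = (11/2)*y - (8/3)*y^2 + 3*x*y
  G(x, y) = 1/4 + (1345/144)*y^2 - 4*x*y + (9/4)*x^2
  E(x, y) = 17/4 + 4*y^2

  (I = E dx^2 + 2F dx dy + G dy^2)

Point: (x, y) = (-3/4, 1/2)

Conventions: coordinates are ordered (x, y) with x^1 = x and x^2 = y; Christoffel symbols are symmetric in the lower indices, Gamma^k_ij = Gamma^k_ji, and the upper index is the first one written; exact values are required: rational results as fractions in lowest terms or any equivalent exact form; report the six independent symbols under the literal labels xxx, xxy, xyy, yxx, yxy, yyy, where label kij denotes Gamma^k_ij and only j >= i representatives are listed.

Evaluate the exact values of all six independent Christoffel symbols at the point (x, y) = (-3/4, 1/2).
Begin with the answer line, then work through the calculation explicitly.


Answer: Gamma_xxx = 24/1361, Gamma_xxy = 665/1361, Gamma_xyy = 6965/16332, Gamma_yxx = -3024/31303, Gamma_yxy = -18462/31303, Gamma_yyy = 33706/31303

E = 21/4, F = 23/24, G = 1541/288 at the point
E_x = 0, E_y = 4, F_x = 3/2, F_y = 7/12, G_x = -43/8, G_y = 1777/144
EG - F^2 = 31303/1152;  g^inv = (1152/31303) * [[1541/288, -23/24], [-23/24, 21/4]]
first-kind symbols [ij,l] = (1/2)(d_i g_jl + d_j g_il - d_l g_ij): [xx,x] = E_x/2 = 0, [xx,y] = F_x - E_y/2 = -1/2, [xy,x] = E_y/2 = 2, [xy,y] = G_x/2 = -43/16, [yy,x] = F_y - G_x/2 = 157/48, [yy,y] = G_y/2 = 1777/288
Gamma^x_ij = (G*[ij,x] - F*[ij,y])/(EG - F^2), Gamma^y_ij = (E*[ij,y] - F*[ij,x])/(EG - F^2)


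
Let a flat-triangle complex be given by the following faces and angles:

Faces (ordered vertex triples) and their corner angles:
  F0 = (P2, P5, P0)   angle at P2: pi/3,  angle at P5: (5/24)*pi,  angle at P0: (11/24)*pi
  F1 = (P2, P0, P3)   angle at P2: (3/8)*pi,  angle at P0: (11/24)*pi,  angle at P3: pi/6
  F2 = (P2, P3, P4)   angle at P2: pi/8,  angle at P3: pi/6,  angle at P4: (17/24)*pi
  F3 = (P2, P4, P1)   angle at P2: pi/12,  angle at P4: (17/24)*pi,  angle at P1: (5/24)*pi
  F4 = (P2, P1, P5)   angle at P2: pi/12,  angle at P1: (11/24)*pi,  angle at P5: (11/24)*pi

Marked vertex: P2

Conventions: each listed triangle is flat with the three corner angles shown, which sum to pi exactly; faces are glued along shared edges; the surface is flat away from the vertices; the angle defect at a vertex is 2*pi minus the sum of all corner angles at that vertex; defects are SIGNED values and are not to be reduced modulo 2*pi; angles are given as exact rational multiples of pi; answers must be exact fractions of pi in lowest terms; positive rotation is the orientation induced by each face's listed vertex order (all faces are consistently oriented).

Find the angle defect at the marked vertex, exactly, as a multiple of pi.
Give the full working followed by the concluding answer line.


Sum of corner angles at P2: pi
defect = 2*pi - pi

Answer: defect(P2) = pi


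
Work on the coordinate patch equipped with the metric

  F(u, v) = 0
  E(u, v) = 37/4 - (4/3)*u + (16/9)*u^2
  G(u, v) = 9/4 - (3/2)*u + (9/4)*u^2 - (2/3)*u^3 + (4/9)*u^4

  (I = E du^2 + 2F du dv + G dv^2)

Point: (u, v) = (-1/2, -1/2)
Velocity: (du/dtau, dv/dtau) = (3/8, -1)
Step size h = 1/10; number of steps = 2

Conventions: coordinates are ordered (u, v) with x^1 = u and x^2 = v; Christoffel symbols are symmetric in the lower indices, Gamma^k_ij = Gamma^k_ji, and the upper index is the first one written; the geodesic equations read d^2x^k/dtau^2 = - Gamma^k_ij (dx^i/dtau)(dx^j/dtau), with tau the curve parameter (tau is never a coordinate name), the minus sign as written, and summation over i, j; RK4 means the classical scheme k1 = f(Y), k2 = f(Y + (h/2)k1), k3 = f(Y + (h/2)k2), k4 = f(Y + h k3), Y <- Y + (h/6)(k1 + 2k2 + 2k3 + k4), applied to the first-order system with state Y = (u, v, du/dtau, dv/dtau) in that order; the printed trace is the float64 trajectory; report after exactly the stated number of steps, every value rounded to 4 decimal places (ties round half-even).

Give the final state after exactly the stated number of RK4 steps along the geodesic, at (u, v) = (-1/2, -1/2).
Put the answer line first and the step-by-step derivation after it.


Answer: u = -0.4290, v = -0.7089, du/dtau = 0.3340, dv/dtau = -1.0883

f(Y) = (du/dtau, dv/dtau, -Gamma^u_ij Y'^i Y'^j, -Gamma^v_ij Y'^i Y'^j) with the Gammas evaluated at the stage position; h = 0.100000; intermediate values shown to 6 dp
step 0: u = -0.5000, v = -0.5000, du/dtau = 0.3750, dv/dtau = -1.0000
step 1:
  k1: at (u, v) = (-0.500000, -0.500000), (du/dtau, dv/dtau) = (0.375000, -1.000000); Gamma_uuu = -0.150134, Gamma_uuv = 0.000000, Gamma_uvv = 0.215818, Gamma_vuu = 0.000000, Gamma_vuv = -0.608696, Gamma_vvv = 0.000000; k1 = (0.375000, -1.000000, -0.194705, -0.456522)
  k2: at (u, v) = (-0.481250, -0.550000), (du/dtau, dv/dtau) = (0.365265, -1.022826); Gamma_uuu = -0.147740, Gamma_uuv = 0.000000, Gamma_uvv = 0.209978, Gamma_vuu = 0.000000, Gamma_vuv = -0.602454, Gamma_vvv = 0.000000; k2 = (0.365265, -1.022826, -0.199962, -0.450157)
  k3: at (u, v) = (-0.481737, -0.551141), (du/dtau, dv/dtau) = (0.365002, -1.022508); Gamma_uuu = -0.147802, Gamma_uuv = 0.000000, Gamma_uvv = 0.210129, Gamma_vuu = 0.000000, Gamma_vuv = -0.602620, Gamma_vvv = 0.000000; k3 = (0.365002, -1.022508, -0.200003, -0.449816)
  k4: at (u, v) = (-0.463500, -0.602251), (du/dtau, dv/dtau) = (0.355000, -1.044982); Gamma_uuu = -0.145432, Gamma_uuv = 0.000000, Gamma_uvv = 0.204511, Gamma_vuu = 0.000000, Gamma_vuv = -0.596276, Gamma_vvv = 0.000000; k4 = (0.355000, -1.044982, -0.204995, -0.442399)
  Y <- Y + (h/6)(k1 + 2k2 + 2k3 + k4): u = -0.4635, v = -0.6023, du/dtau = 0.3550, dv/dtau = -1.0450
step 2:
  k1: at (u, v) = (-0.463491, -0.602261), (du/dtau, dv/dtau) = (0.355006, -1.044981); Gamma_uuu = -0.145431, Gamma_uuv = 0.000000, Gamma_uvv = 0.204508, Gamma_vuu = 0.000000, Gamma_vuv = -0.596273, Gamma_vvv = 0.000000; k1 = (0.355006, -1.044981, -0.204991, -0.442404)
  k2: at (u, v) = (-0.445741, -0.654510), (du/dtau, dv/dtau) = (0.344757, -1.067101); Gamma_uuu = -0.143083, Gamma_uuv = 0.000000, Gamma_uvv = 0.199099, Gamma_vuu = 0.000000, Gamma_vuv = -0.589827, Gamma_vvv = 0.000000; k2 = (0.344757, -1.067101, -0.209709, -0.433983)
  k3: at (u, v) = (-0.446253, -0.655616), (du/dtau, dv/dtau) = (0.344521, -1.066680); Gamma_uuu = -0.143151, Gamma_uuv = 0.000000, Gamma_uvv = 0.199255, Gamma_vuu = 0.000000, Gamma_vuv = -0.590016, Gamma_vvv = 0.000000; k3 = (0.344521, -1.066680, -0.209722, -0.433654)
  k4: at (u, v) = (-0.429039, -0.708929), (du/dtau, dv/dtau) = (0.334034, -1.088347); Gamma_uuu = -0.140838, Gamma_uuv = 0.000000, Gamma_uvv = 0.194064, Gamma_vuu = 0.000000, Gamma_vuv = -0.583514, Gamma_vvv = 0.000000; k4 = (0.334034, -1.088347, -0.214154, -0.424267)
  Y <- Y + (h/6)(k1 + 2k2 + 2k3 + k4): u = -0.4290, v = -0.7089, du/dtau = 0.3340, dv/dtau = -1.0883


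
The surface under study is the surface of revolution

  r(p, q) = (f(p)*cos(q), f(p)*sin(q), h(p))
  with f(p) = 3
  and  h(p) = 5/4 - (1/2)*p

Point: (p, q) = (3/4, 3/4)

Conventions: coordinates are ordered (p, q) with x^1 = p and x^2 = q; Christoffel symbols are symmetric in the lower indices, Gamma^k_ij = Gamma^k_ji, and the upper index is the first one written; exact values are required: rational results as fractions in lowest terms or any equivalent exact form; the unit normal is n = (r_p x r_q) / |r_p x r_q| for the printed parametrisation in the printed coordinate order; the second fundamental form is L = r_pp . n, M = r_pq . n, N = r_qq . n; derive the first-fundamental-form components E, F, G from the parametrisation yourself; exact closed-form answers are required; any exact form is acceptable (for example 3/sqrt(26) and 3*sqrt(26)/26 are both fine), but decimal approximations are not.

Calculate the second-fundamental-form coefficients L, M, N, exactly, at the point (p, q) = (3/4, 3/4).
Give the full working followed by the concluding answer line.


f = 3, f' = 0, f'' = 0, h' = -1/2, h'' = 0
E = 1/4, F = 0, G = 9; answer radicand W^2 = 1/4
unnormalised second-form numerators: l = 0, m = 0, n = -3/2; L = l/sqrt(1/4), and similarly M = m/sqrt(W^2), N = n/sqrt(W^2)

Answer: L = 0, M = 0, N = -3


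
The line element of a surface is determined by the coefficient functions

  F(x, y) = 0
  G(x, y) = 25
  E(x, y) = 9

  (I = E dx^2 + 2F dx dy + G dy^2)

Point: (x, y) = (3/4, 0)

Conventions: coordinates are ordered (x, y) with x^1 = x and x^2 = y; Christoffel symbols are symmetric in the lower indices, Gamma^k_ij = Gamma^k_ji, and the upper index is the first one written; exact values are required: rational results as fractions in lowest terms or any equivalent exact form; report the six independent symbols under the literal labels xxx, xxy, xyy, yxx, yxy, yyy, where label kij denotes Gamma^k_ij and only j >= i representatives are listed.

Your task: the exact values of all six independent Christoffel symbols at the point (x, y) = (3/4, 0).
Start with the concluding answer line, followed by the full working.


Answer: Gamma_xxx = 0, Gamma_xxy = 0, Gamma_xyy = 0, Gamma_yxx = 0, Gamma_yxy = 0, Gamma_yyy = 0

E = 9, F = 0, G = 25 at the point
E_x = 0, E_y = 0, F_x = 0, F_y = 0, G_x = 0, G_y = 0
EG - F^2 = 225;  g^inv = (1/225) * [[25, 0], [0, 9]]
first-kind symbols [ij,l] = (1/2)(d_i g_jl + d_j g_il - d_l g_ij): [xx,x] = E_x/2 = 0, [xx,y] = F_x - E_y/2 = 0, [xy,x] = E_y/2 = 0, [xy,y] = G_x/2 = 0, [yy,x] = F_y - G_x/2 = 0, [yy,y] = G_y/2 = 0
Gamma^x_ij = (G*[ij,x] - F*[ij,y])/(EG - F^2), Gamma^y_ij = (E*[ij,y] - F*[ij,x])/(EG - F^2)


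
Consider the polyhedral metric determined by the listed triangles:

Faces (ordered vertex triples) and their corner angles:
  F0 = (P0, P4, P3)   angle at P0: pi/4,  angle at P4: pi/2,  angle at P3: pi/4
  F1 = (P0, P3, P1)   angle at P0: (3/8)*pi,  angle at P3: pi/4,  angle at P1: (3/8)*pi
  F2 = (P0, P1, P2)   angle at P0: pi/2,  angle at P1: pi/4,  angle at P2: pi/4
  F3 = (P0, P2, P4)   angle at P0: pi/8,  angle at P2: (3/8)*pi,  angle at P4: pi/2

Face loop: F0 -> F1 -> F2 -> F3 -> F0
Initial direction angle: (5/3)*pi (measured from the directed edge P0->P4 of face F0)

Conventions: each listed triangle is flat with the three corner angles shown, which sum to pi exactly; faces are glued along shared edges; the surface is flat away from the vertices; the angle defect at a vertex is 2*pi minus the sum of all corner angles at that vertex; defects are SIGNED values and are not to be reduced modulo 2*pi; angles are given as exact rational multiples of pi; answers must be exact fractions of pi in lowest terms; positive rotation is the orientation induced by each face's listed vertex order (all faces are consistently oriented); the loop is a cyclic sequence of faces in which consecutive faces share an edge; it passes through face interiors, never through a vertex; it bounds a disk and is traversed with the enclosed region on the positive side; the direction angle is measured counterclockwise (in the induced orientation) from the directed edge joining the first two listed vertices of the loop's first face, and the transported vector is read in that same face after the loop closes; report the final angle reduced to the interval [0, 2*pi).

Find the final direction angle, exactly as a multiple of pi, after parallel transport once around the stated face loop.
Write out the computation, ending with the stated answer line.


enclosed vertex P0: corner angles sum to (5/4)*pi, defect = 2*pi - (5/4)*pi = (3/4)*pi
the rotation equals the total enclosed defect, so the final angle is initial + defects (mod 2*pi)
final angle = (5/3)*pi + (3/4)*pi = (5/12)*pi (mod 2*pi)

Answer: final direction angle = (5/12)*pi


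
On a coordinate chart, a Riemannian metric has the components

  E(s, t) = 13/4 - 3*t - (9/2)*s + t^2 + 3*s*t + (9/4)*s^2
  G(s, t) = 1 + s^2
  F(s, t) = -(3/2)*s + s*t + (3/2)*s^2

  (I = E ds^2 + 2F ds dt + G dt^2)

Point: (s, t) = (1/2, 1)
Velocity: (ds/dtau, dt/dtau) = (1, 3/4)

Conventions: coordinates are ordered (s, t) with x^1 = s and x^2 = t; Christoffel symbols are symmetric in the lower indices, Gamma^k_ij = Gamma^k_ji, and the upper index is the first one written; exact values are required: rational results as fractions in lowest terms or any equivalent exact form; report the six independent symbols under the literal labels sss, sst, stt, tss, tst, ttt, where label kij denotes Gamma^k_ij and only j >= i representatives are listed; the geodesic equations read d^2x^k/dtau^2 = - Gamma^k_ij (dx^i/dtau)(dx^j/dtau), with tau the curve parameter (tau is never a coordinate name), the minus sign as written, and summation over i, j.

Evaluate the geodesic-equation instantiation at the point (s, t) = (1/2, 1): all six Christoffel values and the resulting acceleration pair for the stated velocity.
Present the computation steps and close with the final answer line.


E = 17/16, F = 1/8, G = 5/4 at the point
E_s = 3/4, E_t = 1/2, F_s = 1, F_t = 1/2, G_s = 1, G_t = 0
EG - F^2 = 21/16;  g^inv = (16/21) * [[5/4, -1/8], [-1/8, 17/16]]
first-kind symbols [ij,l] = (1/2)(d_i g_jl + d_j g_il - d_l g_ij): [ss,s] = E_s/2 = 3/8, [ss,t] = F_s - E_t/2 = 3/4, [st,s] = E_t/2 = 1/4, [st,t] = G_s/2 = 1/2, [tt,s] = F_t - G_s/2 = 0, [tt,t] = G_t/2 = 0
Gamma^s_ij = (G*[ij,s] - F*[ij,t])/(EG - F^2), Gamma^t_ij = (E*[ij,t] - F*[ij,s])/(EG - F^2)
Gamma_sss = 2/7, Gamma_sst = 4/21, Gamma_stt = 0, Gamma_tss = 4/7, Gamma_tst = 8/21, Gamma_ttt = 0
d^2s/dtau^2 = -(Gamma_sss*(1)^2 + 2*Gamma_sst*(1)*(3/4) + Gamma_stt*(3/4)^2) = -4/7
d^2t/dtau^2 = -(Gamma_tss*(1)^2 + 2*Gamma_tst*(1)*(3/4) + Gamma_ttt*(3/4)^2) = -8/7

Answer: Gamma_sss = 2/7, Gamma_sst = 4/21, Gamma_stt = 0, Gamma_tss = 4/7, Gamma_tst = 8/21, Gamma_ttt = 0; accelerations (d^2s/dtau^2, d^2t/dtau^2) = (-4/7, -8/7)


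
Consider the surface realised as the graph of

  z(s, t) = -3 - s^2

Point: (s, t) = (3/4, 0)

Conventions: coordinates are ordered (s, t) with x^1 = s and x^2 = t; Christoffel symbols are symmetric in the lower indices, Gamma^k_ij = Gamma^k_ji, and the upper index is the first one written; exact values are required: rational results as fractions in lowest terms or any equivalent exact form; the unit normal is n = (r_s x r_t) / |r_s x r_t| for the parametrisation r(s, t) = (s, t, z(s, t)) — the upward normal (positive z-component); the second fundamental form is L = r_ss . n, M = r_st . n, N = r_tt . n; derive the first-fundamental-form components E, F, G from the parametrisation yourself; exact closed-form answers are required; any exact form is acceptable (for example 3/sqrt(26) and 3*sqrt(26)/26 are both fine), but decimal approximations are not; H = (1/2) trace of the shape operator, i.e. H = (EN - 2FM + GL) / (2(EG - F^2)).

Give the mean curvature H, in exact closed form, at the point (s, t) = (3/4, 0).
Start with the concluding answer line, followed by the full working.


Answer: H = -8*sqrt(13)/169

z_s = -3/2, z_t = 0, z_ss = -2, z_st = 0, z_tt = 0
E = 13/4, F = 0, G = 1; answer radicand W^2 = 13/4
unnormalised second-form numerators: l = -2, m = 0, n = 0; L = l/sqrt(13/4), and similarly M = m/sqrt(W^2), N = n/sqrt(W^2)
H = (E*n - 2*F*m + G*l) / (2*(EG - F^2)*sqrt(W^2)); E*n - 2*F*m + G*l = -2, EG - F^2 = 13/4, so H = (-4/13)/sqrt(13/4)


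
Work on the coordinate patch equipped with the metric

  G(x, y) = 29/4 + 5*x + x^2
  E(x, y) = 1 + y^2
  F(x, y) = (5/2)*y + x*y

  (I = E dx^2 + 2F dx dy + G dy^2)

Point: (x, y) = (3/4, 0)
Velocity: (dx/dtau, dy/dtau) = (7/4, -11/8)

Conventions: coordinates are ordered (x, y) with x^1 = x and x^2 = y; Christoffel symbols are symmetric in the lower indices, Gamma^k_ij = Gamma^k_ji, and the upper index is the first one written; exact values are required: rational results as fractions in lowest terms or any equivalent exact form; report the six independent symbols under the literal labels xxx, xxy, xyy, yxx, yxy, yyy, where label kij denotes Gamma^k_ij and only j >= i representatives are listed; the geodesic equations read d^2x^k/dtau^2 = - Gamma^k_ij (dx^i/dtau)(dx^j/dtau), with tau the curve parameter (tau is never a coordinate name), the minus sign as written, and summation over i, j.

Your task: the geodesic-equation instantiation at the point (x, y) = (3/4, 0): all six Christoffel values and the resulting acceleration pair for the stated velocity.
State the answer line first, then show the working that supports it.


Answer: Gamma_xxx = 0, Gamma_xxy = 0, Gamma_xyy = 0, Gamma_yxx = 0, Gamma_yxy = 52/185, Gamma_yyy = 0; accelerations (d^2x/dtau^2, d^2y/dtau^2) = (0, 1001/740)

E = 1, F = 0, G = 185/16 at the point
E_x = 0, E_y = 0, F_x = 0, F_y = 13/4, G_x = 13/2, G_y = 0
EG - F^2 = 185/16;  g^inv = (16/185) * [[185/16, 0], [0, 1]]
first-kind symbols [ij,l] = (1/2)(d_i g_jl + d_j g_il - d_l g_ij): [xx,x] = E_x/2 = 0, [xx,y] = F_x - E_y/2 = 0, [xy,x] = E_y/2 = 0, [xy,y] = G_x/2 = 13/4, [yy,x] = F_y - G_x/2 = 0, [yy,y] = G_y/2 = 0
Gamma^x_ij = (G*[ij,x] - F*[ij,y])/(EG - F^2), Gamma^y_ij = (E*[ij,y] - F*[ij,x])/(EG - F^2)
Gamma_xxx = 0, Gamma_xxy = 0, Gamma_xyy = 0, Gamma_yxx = 0, Gamma_yxy = 52/185, Gamma_yyy = 0
d^2x/dtau^2 = -(Gamma_xxx*(7/4)^2 + 2*Gamma_xxy*(7/4)*(-11/8) + Gamma_xyy*(-11/8)^2) = 0
d^2y/dtau^2 = -(Gamma_yxx*(7/4)^2 + 2*Gamma_yxy*(7/4)*(-11/8) + Gamma_yyy*(-11/8)^2) = 1001/740


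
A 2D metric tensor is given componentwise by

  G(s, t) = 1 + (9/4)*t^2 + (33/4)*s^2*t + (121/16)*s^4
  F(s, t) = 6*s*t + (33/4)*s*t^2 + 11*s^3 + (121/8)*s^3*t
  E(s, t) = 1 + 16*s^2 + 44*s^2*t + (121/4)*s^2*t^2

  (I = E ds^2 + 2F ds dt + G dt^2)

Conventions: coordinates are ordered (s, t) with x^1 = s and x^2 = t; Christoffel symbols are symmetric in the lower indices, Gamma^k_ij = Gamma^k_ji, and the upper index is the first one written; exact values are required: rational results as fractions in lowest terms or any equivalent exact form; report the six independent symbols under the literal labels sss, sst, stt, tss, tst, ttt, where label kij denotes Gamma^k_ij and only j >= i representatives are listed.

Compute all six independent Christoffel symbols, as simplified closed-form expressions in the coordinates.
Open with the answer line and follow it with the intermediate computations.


Answer: Gamma_sss = (484*s*t^2 + 704*s*t + 256*s)/(121*s^4 + 484*s^2*t^2 + 836*s^2*t + 256*s^2 + 36*t^2 + 16), Gamma_sst = (484*s^2*t + 352*s^2)/(121*s^4 + 484*s^2*t^2 + 836*s^2*t + 256*s^2 + 36*t^2 + 16), Gamma_stt = (132*s*t + 96*s)/(121*s^4 + 484*s^2*t^2 + 836*s^2*t + 256*s^2 + 36*t^2 + 16), Gamma_tss = (242*s^2*t + 176*s^2 + 132*t^2 + 96*t)/(121*s^4 + 484*s^2*t^2 + 836*s^2*t + 256*s^2 + 36*t^2 + 16), Gamma_tst = (242*s^3 + 132*s*t)/(121*s^4 + 484*s^2*t^2 + 836*s^2*t + 256*s^2 + 36*t^2 + 16), Gamma_ttt = (66*s^2 + 36*t)/(121*s^4 + 484*s^2*t^2 + 836*s^2*t + 256*s^2 + 36*t^2 + 16)

E = 1 + 16*s^2 + 44*s^2*t + (121/4)*s^2*t^2; F = 6*s*t + (33/4)*s*t^2 + 11*s^3 + (121/8)*s^3*t; G = 1 + (9/4)*t^2 + (33/4)*s^2*t + (121/16)*s^4
Gamma^k_ij = (1/2) g^{kl} (d_i g_jl + d_j g_il - d_l g_ij), with g^inv = (1/(EG-F^2)) [[G, -F], [-F, E]]
first partials: E_s = 32*s + 88*s*t + (121/2)*s*t^2, E_t = 44*s^2 + (121/2)*s^2*t, F_s = 6*t + (33/4)*t^2 + 33*s^2 + (363/8)*s^2*t, F_t = 6*s + (33/2)*s*t + (121/8)*s^3, G_s = (33/2)*s*t + (121/4)*s^3, G_t = (9/2)*t + (33/4)*s^2
D = EG - F^2 = 1 + (9/4)*t^2 + 16*s^2 + (209/4)*s^2*t + (121/4)*s^2*t^2 + (121/16)*s^4
expanded: Gamma^s_ss = (G E_s - 2F F_s + F E_t)/(2D), Gamma^s_st = (G E_t - F G_s)/(2D), Gamma^s_tt = (2G F_t - G G_s - F G_t)/(2D), Gamma^t_ss = (2E F_s - E E_t - F E_s)/(2D), Gamma^t_st = (E G_s - F E_t)/(2D), Gamma^t_tt = (E G_t - 2F F_t + F G_s)/(2D); substitute and cancel common factors


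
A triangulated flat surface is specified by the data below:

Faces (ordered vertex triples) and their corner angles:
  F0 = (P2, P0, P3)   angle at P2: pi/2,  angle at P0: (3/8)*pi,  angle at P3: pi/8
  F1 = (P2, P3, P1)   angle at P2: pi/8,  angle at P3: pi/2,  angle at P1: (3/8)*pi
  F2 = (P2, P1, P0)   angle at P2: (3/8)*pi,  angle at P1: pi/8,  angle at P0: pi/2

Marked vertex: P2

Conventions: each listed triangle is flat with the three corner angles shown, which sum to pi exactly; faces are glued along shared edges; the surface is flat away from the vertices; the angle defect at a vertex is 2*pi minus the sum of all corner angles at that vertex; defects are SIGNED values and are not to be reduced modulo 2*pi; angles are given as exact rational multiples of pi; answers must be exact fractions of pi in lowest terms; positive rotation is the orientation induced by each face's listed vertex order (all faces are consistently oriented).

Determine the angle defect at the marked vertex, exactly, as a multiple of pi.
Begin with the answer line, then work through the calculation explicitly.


Answer: defect(P2) = pi

Sum of corner angles at P2: pi
defect = 2*pi - pi


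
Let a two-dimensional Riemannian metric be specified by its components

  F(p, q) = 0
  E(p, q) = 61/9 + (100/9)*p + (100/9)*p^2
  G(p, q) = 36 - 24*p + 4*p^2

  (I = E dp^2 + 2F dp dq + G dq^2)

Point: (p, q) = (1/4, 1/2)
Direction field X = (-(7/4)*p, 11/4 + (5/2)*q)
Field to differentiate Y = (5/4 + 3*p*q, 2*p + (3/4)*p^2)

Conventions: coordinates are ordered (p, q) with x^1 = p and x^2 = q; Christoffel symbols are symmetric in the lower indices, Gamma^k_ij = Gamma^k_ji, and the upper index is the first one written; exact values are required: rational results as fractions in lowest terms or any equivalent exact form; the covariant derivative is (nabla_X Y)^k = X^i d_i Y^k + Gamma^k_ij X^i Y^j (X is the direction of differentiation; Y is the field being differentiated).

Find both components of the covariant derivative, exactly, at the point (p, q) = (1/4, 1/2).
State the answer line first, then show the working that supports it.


Answer: (nabla_X Y)^p = 8095/1968, (nabla_X Y)^q = -9337/2816

E = 41/4, F = 0, G = 121/4 at the point
E_p = 50/3, E_q = 0, F_p = 0, F_q = 0, G_p = -22, G_q = 0
EG - F^2 = 4961/16;  g^inv = (16/4961) * [[121/4, 0], [0, 41/4]]
first-kind symbols [ij,l] = (1/2)(d_i g_jl + d_j g_il - d_l g_ij): [pp,p] = E_p/2 = 25/3, [pp,q] = F_p - E_q/2 = 0, [pq,p] = E_q/2 = 0, [pq,q] = G_p/2 = -11, [qq,p] = F_q - G_p/2 = 11, [qq,q] = G_q/2 = 0
Gamma^p_ij = (G*[ij,p] - F*[ij,q])/(EG - F^2), Gamma^q_ij = (E*[ij,q] - F*[ij,p])/(EG - F^2)
Gamma_ppp = 100/123, Gamma_ppq = 0, Gamma_pqq = 44/41, Gamma_qpp = 0, Gamma_qpq = -4/11, Gamma_qqq = 0
X = (-7/16, 4), Y = (13/8, 35/64) at the point


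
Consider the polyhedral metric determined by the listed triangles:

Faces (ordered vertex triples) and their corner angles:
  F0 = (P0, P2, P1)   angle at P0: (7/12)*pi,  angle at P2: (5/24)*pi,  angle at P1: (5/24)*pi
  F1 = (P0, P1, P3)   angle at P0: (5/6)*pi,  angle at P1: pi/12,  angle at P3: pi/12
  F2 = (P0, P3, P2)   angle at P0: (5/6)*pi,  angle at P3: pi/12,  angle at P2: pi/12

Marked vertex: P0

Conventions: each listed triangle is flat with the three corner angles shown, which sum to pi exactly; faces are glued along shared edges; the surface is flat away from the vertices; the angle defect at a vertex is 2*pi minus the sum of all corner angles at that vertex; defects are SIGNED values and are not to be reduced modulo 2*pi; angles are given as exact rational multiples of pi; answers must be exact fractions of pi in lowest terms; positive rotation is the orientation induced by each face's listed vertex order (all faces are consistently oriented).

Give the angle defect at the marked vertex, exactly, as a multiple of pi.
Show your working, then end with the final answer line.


Sum of corner angles at P0: (9/4)*pi
defect = 2*pi - (9/4)*pi

Answer: defect(P0) = -pi/4


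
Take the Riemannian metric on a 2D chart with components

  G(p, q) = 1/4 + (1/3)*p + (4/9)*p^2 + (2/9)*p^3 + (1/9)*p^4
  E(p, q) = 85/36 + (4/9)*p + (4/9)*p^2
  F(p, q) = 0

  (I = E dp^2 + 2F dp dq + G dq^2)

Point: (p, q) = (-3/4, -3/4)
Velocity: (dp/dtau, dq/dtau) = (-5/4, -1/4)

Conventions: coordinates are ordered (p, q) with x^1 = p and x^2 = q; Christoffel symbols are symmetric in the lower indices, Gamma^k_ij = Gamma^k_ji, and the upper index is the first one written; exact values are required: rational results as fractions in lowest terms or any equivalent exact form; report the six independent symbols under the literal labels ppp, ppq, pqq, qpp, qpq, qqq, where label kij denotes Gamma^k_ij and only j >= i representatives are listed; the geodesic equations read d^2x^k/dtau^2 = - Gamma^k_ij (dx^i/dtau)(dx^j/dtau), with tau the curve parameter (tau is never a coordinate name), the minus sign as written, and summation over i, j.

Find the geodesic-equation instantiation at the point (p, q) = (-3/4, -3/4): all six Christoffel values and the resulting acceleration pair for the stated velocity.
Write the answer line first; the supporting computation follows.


Answer: Gamma_ppp = -2/41, Gamma_ppq = 0, Gamma_pqq = 21/656, Gamma_qpp = 0, Gamma_qpq = -8/21, Gamma_qqq = 0; accelerations (d^2p/dtau^2, d^2q/dtau^2) = (19/256, 5/21)

E = 41/18, F = 0, G = 49/256 at the point
E_p = -2/9, E_q = 0, F_p = 0, F_q = 0, G_p = -7/48, G_q = 0
EG - F^2 = 2009/4608;  g^inv = (4608/2009) * [[49/256, 0], [0, 41/18]]
first-kind symbols [ij,l] = (1/2)(d_i g_jl + d_j g_il - d_l g_ij): [pp,p] = E_p/2 = -1/9, [pp,q] = F_p - E_q/2 = 0, [pq,p] = E_q/2 = 0, [pq,q] = G_p/2 = -7/96, [qq,p] = F_q - G_p/2 = 7/96, [qq,q] = G_q/2 = 0
Gamma^p_ij = (G*[ij,p] - F*[ij,q])/(EG - F^2), Gamma^q_ij = (E*[ij,q] - F*[ij,p])/(EG - F^2)
Gamma_ppp = -2/41, Gamma_ppq = 0, Gamma_pqq = 21/656, Gamma_qpp = 0, Gamma_qpq = -8/21, Gamma_qqq = 0
d^2p/dtau^2 = -(Gamma_ppp*(-5/4)^2 + 2*Gamma_ppq*(-5/4)*(-1/4) + Gamma_pqq*(-1/4)^2) = 19/256
d^2q/dtau^2 = -(Gamma_qpp*(-5/4)^2 + 2*Gamma_qpq*(-5/4)*(-1/4) + Gamma_qqq*(-1/4)^2) = 5/21


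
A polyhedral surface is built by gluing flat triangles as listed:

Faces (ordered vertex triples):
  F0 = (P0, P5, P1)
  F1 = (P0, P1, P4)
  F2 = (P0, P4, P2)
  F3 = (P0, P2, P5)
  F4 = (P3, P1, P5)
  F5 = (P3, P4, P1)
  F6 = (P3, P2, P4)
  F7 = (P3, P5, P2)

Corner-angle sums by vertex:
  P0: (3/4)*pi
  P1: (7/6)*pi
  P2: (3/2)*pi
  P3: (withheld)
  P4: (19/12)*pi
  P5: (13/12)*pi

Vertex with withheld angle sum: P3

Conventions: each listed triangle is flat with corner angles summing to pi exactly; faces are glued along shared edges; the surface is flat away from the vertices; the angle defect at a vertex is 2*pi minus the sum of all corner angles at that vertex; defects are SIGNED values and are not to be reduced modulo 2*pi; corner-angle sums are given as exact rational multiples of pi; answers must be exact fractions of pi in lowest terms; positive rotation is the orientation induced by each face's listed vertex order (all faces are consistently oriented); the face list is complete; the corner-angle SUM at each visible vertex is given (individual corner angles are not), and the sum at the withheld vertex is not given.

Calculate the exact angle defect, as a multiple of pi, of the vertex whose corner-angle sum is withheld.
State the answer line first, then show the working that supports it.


Answer: defect(P3) = pi/12

V = 6, E = 12, F = 8; chi = V - E + F = 2
Gauss-Bonnet: total defect = 2*pi*chi = 4*pi; visible defects sum to (47/12)*pi


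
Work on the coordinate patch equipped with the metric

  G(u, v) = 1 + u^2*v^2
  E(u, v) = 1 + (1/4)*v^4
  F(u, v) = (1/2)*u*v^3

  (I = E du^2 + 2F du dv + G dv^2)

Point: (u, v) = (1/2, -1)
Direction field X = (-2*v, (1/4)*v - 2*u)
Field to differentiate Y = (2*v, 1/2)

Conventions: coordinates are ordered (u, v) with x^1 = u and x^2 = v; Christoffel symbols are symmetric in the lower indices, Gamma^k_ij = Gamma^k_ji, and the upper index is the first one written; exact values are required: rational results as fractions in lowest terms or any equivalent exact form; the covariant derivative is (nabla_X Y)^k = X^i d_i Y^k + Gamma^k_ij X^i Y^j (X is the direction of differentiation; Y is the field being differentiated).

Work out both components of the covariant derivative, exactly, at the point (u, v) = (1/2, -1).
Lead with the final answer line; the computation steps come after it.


Answer: (nabla_X Y)^u = -181/48, (nabla_X Y)^v = 61/48

E = 5/4, F = -1/4, G = 5/4 at the point
E_u = 0, E_v = -1, F_u = -1/2, F_v = 3/4, G_u = 1, G_v = -1/2
EG - F^2 = 3/2;  g^inv = (2/3) * [[5/4, 1/4], [1/4, 5/4]]
first-kind symbols [ij,l] = (1/2)(d_i g_jl + d_j g_il - d_l g_ij): [uu,u] = E_u/2 = 0, [uu,v] = F_u - E_v/2 = 0, [uv,u] = E_v/2 = -1/2, [uv,v] = G_u/2 = 1/2, [vv,u] = F_v - G_u/2 = 1/4, [vv,v] = G_v/2 = -1/4
Gamma^u_ij = (G*[ij,u] - F*[ij,v])/(EG - F^2), Gamma^v_ij = (E*[ij,v] - F*[ij,u])/(EG - F^2)
Gamma_uuu = 0, Gamma_uuv = -1/3, Gamma_uvv = 1/6, Gamma_vuu = 0, Gamma_vuv = 1/3, Gamma_vvv = -1/6
X = (2, -5/4), Y = (-2, 1/2) at the point
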